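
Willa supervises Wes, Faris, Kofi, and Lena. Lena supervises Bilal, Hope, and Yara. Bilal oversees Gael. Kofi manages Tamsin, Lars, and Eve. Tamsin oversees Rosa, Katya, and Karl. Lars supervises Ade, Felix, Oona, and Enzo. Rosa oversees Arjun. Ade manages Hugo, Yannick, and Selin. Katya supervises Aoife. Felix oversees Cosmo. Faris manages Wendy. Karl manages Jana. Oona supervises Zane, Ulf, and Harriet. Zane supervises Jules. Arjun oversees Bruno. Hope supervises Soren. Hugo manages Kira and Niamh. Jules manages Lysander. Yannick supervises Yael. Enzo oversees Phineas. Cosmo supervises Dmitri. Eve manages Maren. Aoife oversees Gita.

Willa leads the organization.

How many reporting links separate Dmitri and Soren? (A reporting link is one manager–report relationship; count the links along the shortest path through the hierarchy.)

8

Dmitri is 5 levels below Willa, and Soren is 3 levels below Willa (their lowest common manager). The shortest path runs up from Dmitri to Willa and back down to Soren: 5 + 3 = 8 links.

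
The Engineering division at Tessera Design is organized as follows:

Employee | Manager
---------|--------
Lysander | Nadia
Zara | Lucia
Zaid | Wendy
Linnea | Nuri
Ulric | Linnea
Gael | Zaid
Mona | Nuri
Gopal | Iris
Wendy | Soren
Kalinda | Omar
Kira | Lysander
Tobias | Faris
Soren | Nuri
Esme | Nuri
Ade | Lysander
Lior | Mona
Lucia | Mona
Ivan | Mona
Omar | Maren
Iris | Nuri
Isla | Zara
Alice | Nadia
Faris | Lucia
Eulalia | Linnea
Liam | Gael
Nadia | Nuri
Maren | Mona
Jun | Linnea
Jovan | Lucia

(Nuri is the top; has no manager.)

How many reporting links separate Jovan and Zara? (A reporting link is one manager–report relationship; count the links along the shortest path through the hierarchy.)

Jovan is 1 level below Lucia, and Zara is 1 level below Lucia (their lowest common manager). The shortest path runs up from Jovan to Lucia and back down to Zara: 1 + 1 = 2 links.

2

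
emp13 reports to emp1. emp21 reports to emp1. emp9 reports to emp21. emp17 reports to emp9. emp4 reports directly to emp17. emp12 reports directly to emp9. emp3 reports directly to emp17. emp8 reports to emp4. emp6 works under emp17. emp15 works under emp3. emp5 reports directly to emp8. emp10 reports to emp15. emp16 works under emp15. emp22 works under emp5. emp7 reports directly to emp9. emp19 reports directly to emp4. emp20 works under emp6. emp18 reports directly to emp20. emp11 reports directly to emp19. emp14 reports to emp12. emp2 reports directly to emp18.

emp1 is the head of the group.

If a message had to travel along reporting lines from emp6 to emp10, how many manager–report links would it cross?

4

emp6 is 1 level below emp17, and emp10 is 3 levels below emp17 (their lowest common manager). The shortest path runs up from emp6 to emp17 and back down to emp10: 1 + 3 = 4 links.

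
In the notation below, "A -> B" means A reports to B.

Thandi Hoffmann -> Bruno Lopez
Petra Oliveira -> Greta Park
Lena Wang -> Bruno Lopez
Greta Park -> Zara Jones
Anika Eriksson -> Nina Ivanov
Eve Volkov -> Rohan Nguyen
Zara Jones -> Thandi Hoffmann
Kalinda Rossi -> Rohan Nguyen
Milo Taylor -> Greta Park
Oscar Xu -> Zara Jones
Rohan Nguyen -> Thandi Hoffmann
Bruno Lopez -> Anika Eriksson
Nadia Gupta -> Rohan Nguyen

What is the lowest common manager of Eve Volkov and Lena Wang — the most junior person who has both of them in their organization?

Eve Volkov's chain of managers is Rohan Nguyen, Thandi Hoffmann, Bruno Lopez, Anika Eriksson, Nina Ivanov. Lena Wang's chain of managers is Bruno Lopez, Anika Eriksson, Nina Ivanov. The first manager that appears in both chains is Bruno Lopez.

Bruno Lopez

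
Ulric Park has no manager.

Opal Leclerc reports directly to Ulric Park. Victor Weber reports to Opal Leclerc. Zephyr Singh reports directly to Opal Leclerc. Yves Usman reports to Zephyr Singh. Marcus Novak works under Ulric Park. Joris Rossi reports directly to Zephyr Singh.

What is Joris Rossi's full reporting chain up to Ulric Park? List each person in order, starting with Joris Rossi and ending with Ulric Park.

Joris Rossi reports to Zephyr Singh. Zephyr Singh reports to Opal Leclerc. Opal Leclerc reports to Ulric Park. Ulric Park is at the top.

Joris Rossi -> Zephyr Singh -> Opal Leclerc -> Ulric Park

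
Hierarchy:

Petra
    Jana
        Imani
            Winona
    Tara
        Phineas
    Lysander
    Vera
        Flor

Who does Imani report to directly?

Jana

Imani reports directly to Jana.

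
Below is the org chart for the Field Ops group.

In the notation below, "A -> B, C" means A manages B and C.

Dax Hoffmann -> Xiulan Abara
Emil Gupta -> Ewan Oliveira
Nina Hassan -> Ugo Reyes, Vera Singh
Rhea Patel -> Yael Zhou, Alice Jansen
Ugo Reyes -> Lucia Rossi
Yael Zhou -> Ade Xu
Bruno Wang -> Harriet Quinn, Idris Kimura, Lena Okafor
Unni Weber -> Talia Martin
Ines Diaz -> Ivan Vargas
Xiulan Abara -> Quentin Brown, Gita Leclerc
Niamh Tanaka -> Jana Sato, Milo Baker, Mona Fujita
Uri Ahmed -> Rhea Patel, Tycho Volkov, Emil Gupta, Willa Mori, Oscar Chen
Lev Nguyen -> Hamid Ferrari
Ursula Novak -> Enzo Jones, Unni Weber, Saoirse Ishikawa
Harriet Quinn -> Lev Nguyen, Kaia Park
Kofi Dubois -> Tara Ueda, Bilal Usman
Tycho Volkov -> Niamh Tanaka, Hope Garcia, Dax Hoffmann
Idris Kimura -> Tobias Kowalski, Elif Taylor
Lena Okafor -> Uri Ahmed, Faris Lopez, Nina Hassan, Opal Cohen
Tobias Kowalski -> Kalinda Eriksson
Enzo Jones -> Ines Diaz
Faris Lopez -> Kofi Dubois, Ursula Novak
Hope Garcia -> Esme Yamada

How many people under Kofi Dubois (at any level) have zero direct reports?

2

The people in Kofi Dubois's organization with no one reporting to them are Bilal Usman, Tara Ueda. That is 2.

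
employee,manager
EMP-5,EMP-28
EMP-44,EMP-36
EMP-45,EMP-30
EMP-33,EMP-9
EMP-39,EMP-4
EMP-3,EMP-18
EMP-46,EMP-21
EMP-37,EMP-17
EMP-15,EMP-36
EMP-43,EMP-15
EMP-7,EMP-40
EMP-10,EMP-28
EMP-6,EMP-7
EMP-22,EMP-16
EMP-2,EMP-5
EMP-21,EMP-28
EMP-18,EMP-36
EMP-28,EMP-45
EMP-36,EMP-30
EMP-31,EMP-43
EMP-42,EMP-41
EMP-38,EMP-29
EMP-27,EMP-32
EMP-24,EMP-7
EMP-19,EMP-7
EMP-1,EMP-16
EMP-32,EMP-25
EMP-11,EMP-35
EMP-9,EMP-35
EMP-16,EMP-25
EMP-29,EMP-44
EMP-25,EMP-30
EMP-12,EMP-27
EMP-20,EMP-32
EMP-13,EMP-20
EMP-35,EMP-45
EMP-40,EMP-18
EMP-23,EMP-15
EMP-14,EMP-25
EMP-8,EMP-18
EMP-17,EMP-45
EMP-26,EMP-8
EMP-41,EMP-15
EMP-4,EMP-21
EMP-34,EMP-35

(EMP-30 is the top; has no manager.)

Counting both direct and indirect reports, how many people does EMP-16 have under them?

2

EMP-16 directly manages EMP-1, EMP-22. EMP-1 has no reports. EMP-22 has no reports. So EMP-16's organization is 2 direct reports plus everyone under them: 1 + 1 = 2.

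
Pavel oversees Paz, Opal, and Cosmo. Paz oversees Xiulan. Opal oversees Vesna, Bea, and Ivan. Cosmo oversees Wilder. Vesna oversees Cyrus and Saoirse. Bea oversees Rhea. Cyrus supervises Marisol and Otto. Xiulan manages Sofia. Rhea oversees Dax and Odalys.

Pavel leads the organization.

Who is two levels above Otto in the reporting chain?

Vesna

Otto reports to Cyrus, and Cyrus reports to Vesna. So Otto's skip-level manager is Vesna.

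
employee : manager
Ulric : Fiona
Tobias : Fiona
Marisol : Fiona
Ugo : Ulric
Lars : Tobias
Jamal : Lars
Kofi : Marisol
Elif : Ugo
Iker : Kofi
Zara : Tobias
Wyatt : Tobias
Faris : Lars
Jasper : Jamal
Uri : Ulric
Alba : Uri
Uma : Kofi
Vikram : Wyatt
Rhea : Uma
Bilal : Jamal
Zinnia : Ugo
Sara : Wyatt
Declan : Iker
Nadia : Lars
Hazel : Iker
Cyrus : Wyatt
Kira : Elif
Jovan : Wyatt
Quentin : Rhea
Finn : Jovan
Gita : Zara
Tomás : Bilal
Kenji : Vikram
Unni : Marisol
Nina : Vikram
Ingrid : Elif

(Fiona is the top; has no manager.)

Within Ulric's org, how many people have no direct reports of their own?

4

The people in Ulric's organization with no one reporting to them are Alba, Zinnia, Ingrid, Kira. That is 4.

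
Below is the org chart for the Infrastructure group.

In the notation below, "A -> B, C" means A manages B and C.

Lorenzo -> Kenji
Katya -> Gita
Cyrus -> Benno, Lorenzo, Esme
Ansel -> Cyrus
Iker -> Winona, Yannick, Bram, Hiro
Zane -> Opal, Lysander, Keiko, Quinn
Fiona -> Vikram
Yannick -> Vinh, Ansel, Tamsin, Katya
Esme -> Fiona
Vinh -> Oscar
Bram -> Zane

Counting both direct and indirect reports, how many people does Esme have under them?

Esme directly manages Fiona. Under Fiona: Vikram (1). That's 2 in total.

2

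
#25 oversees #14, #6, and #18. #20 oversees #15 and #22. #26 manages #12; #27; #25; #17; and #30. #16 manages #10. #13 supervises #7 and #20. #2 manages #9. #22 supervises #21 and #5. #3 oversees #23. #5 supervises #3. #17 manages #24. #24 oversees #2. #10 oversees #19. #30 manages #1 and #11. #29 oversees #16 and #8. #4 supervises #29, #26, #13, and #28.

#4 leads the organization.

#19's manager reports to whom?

#19 reports to #10, and #10 reports to #16. So #19's skip-level manager is #16.

#16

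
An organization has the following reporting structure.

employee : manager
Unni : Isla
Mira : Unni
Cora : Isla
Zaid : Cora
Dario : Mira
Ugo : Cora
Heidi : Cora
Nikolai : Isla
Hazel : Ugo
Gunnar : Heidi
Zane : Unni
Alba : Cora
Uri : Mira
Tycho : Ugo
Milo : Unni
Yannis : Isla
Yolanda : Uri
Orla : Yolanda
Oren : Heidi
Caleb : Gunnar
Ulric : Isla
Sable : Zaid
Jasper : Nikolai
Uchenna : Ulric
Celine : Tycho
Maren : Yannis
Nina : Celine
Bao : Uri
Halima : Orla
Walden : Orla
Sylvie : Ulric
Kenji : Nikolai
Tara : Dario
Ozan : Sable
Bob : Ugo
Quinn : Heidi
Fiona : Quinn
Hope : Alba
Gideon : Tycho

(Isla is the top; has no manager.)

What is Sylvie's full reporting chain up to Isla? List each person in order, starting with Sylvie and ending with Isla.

Sylvie reports to Ulric. Ulric reports to Isla. Isla is at the top.

Sylvie -> Ulric -> Isla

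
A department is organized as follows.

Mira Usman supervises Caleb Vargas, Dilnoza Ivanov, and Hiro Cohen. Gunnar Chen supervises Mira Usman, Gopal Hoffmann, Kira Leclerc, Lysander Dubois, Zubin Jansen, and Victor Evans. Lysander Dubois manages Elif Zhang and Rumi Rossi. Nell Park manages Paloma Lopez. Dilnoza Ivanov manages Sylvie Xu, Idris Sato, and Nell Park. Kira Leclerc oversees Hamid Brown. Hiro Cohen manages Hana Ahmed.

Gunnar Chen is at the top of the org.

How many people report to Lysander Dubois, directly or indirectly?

Lysander Dubois directly manages Elif Zhang, Rumi Rossi. Elif Zhang has no reports. Rumi Rossi has no reports. So Lysander Dubois's organization is 2 direct reports plus everyone under them: 1 + 1 = 2.

2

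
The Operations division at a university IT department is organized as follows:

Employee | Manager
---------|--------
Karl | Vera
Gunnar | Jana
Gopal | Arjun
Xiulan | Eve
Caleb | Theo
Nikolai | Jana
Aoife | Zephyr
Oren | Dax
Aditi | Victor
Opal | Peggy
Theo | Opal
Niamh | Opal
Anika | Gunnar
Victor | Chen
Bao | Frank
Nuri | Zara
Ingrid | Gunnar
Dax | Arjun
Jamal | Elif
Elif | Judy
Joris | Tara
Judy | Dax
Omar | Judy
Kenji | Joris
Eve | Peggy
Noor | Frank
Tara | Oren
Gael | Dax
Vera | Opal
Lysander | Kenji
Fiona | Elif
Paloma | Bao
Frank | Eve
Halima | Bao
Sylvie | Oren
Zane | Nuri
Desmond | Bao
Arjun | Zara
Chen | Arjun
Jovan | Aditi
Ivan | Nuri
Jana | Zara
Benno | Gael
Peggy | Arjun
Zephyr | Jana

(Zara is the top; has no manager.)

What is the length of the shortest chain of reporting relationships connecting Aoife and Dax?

Aoife is 3 levels below Zara, and Dax is 2 levels below Zara (their lowest common manager). The shortest path runs up from Aoife to Zara and back down to Dax: 3 + 2 = 5 links.

5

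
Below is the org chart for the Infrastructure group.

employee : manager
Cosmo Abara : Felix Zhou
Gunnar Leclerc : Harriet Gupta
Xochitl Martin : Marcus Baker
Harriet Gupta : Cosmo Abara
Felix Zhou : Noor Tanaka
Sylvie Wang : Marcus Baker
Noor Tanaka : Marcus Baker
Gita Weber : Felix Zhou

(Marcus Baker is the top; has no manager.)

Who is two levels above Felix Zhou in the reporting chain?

Marcus Baker

Felix Zhou reports to Noor Tanaka, and Noor Tanaka reports to Marcus Baker. So Felix Zhou's skip-level manager is Marcus Baker.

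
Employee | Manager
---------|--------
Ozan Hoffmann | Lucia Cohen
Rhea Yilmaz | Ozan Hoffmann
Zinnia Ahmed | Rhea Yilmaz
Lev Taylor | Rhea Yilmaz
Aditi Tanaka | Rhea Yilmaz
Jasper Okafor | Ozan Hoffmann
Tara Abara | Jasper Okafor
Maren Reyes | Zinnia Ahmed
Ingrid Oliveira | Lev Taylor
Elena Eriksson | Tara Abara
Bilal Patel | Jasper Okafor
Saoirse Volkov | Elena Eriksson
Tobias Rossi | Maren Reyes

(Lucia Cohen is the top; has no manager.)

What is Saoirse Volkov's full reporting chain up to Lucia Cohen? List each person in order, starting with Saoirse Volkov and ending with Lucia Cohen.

Saoirse Volkov reports to Elena Eriksson. Elena Eriksson reports to Tara Abara. Tara Abara reports to Jasper Okafor. Jasper Okafor reports to Ozan Hoffmann. Ozan Hoffmann reports to Lucia Cohen. Lucia Cohen is at the top.

Saoirse Volkov -> Elena Eriksson -> Tara Abara -> Jasper Okafor -> Ozan Hoffmann -> Lucia Cohen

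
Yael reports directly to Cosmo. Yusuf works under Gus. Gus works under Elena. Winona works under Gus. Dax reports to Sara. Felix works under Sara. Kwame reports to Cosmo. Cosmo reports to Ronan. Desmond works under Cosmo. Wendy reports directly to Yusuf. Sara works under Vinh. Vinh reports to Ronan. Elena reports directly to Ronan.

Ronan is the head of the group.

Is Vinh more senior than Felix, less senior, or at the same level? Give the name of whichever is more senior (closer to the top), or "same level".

Vinh

Vinh is 1 level below Ronan; Felix is 3. Vinh is higher.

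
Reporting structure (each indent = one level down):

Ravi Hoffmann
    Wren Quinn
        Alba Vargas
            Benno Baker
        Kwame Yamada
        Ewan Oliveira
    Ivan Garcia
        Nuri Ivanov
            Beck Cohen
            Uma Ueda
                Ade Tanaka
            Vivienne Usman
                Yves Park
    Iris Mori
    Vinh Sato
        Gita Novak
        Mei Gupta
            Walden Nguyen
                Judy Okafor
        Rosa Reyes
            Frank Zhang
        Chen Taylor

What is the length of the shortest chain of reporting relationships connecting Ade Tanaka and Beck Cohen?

3

Ade Tanaka is 2 levels below Nuri Ivanov, and Beck Cohen is 1 level below Nuri Ivanov (their lowest common manager). The shortest path runs up from Ade Tanaka to Nuri Ivanov and back down to Beck Cohen: 2 + 1 = 3 links.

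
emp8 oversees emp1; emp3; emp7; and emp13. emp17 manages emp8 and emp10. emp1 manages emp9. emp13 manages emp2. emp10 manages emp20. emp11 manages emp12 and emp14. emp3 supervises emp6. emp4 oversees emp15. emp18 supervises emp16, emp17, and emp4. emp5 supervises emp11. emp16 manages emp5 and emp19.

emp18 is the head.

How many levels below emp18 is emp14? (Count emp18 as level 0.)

Chain from emp14 up to emp18: emp14 → emp11 → emp5 → emp16 → emp18. That is 4 steps up, so emp14 is 4 levels below emp18.

4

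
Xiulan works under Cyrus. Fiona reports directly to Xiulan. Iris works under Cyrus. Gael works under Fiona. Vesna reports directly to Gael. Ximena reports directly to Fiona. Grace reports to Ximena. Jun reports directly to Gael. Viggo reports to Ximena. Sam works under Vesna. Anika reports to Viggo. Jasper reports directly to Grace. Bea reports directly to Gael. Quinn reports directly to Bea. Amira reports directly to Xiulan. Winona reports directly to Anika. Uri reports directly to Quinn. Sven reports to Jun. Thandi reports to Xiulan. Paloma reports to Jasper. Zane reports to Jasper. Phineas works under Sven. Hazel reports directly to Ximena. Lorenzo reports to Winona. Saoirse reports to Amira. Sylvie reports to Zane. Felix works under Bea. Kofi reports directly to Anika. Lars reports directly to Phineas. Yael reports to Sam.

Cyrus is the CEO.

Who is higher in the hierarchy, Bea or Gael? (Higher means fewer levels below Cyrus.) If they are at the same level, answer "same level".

Gael

Bea is 4 levels below Cyrus; Gael is 3. Gael is higher.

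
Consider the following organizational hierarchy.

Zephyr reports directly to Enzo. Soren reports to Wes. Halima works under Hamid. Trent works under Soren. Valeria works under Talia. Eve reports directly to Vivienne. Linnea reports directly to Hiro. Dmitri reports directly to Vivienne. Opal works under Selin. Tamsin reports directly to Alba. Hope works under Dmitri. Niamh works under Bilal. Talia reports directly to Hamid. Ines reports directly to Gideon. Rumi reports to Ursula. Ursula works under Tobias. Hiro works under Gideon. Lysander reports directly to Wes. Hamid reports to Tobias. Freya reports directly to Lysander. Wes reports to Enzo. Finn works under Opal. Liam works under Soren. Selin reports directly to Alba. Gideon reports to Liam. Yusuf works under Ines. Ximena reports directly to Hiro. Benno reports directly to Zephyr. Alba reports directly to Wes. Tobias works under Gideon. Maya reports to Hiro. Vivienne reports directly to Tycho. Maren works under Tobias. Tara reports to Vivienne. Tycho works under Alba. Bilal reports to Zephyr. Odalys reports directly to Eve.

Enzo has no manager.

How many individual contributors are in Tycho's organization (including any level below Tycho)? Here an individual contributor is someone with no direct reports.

3

The people in Tycho's organization with no one reporting to them are Odalys, Hope, Tara. That is 3.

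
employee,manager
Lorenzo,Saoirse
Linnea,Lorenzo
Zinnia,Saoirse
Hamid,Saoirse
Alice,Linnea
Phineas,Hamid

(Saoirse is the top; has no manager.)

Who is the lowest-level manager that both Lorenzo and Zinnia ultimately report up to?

Saoirse

Lorenzo's chain of managers is Saoirse. Zinnia's chain of managers is Saoirse. The first manager that appears in both chains is Saoirse.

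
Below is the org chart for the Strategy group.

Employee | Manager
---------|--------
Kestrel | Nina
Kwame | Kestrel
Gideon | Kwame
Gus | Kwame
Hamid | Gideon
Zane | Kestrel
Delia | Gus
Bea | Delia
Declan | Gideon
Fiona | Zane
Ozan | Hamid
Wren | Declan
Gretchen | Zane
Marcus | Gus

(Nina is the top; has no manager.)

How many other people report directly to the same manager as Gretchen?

Gretchen reports to Zane. Zane's other direct reports are Fiona — 1 peer.

1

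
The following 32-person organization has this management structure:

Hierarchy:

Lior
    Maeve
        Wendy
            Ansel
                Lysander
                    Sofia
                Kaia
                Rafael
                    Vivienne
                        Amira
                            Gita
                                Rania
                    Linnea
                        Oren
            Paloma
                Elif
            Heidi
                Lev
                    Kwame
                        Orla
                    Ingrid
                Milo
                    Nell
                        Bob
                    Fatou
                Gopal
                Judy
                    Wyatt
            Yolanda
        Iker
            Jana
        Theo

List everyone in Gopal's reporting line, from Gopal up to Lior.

Gopal -> Heidi -> Wendy -> Maeve -> Lior

Gopal reports to Heidi. Heidi reports to Wendy. Wendy reports to Maeve. Maeve reports to Lior. Lior is at the top.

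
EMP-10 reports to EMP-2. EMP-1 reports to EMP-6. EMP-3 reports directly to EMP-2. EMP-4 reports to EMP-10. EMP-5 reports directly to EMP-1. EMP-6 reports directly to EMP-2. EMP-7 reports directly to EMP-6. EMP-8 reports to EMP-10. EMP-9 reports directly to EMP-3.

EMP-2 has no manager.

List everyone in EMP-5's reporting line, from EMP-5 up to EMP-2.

EMP-5 reports to EMP-1. EMP-1 reports to EMP-6. EMP-6 reports to EMP-2. EMP-2 is at the top.

EMP-5 -> EMP-1 -> EMP-6 -> EMP-2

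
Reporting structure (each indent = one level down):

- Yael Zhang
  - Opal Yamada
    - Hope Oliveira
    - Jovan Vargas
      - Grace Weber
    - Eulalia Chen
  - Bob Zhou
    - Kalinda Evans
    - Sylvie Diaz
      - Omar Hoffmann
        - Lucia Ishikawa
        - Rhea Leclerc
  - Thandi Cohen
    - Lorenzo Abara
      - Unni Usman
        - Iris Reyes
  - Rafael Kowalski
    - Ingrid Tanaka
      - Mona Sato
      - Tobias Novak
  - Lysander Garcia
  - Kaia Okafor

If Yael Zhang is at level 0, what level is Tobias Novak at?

3

Chain from Tobias Novak up to Yael Zhang: Tobias Novak → Ingrid Tanaka → Rafael Kowalski → Yael Zhang. That is 3 steps up, so Tobias Novak is 3 levels below Yael Zhang.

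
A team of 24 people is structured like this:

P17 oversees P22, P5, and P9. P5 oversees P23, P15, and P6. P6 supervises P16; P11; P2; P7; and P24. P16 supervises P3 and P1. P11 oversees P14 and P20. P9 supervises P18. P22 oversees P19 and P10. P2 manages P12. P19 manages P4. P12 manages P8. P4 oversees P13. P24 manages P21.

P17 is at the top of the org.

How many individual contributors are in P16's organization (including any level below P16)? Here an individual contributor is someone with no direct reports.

The people in P16's organization with no one reporting to them are P1, P3. That is 2.

2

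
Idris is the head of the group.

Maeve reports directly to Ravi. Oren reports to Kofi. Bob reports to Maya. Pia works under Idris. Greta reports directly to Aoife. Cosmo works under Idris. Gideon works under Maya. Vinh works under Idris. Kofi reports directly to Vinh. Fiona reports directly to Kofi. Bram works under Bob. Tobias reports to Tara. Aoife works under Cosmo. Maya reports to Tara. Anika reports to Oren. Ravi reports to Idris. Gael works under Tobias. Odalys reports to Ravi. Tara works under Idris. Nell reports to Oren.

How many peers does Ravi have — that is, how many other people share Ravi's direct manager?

Ravi reports to Idris. Idris's other direct reports are Cosmo, Vinh, Tara, Pia — 4 peers.

4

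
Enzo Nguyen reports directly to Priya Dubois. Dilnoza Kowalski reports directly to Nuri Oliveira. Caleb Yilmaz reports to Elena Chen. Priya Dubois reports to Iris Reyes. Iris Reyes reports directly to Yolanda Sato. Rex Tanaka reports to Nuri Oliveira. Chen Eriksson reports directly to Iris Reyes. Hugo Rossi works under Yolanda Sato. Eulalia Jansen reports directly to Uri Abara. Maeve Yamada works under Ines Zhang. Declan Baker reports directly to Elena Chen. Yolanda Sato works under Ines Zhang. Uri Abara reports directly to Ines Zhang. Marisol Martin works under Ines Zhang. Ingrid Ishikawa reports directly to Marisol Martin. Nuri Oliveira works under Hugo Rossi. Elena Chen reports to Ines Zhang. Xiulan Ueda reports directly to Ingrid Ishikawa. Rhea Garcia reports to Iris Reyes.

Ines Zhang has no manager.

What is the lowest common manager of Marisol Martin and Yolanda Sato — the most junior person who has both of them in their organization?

Ines Zhang

Marisol Martin's chain of managers is Ines Zhang. Yolanda Sato's chain of managers is Ines Zhang. The first manager that appears in both chains is Ines Zhang.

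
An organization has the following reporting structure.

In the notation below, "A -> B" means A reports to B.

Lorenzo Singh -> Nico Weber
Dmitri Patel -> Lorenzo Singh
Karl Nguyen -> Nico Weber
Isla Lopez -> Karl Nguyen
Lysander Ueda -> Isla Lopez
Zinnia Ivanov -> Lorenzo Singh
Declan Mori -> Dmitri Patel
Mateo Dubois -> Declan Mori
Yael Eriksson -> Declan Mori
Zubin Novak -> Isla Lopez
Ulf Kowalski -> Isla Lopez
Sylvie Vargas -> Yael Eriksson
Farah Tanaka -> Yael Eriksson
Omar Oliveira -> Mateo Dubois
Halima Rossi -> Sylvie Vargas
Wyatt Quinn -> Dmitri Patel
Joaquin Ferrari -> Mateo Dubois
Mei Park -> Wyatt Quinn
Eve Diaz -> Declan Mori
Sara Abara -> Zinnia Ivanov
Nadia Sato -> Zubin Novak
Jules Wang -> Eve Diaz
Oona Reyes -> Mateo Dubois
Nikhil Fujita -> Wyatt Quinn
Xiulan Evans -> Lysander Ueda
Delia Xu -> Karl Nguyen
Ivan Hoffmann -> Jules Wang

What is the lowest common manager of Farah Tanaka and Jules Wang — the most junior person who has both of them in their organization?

Declan Mori

Farah Tanaka's chain of managers is Yael Eriksson, Declan Mori, Dmitri Patel, Lorenzo Singh, Nico Weber. Jules Wang's chain of managers is Eve Diaz, Declan Mori, Dmitri Patel, Lorenzo Singh, Nico Weber. The first manager that appears in both chains is Declan Mori.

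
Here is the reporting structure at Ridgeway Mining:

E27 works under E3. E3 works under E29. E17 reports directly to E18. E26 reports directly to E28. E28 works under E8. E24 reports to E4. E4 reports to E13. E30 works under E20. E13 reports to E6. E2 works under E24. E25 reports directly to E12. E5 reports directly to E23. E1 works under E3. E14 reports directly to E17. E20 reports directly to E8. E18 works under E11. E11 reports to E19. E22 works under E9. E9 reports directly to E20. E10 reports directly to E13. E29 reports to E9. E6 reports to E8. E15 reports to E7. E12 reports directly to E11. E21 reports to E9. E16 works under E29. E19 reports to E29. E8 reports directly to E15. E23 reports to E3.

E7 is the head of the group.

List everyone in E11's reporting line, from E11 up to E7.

E11 reports to E19. E19 reports to E29. E29 reports to E9. E9 reports to E20. E20 reports to E8. E8 reports to E15. E15 reports to E7. E7 is at the top.

E11 -> E19 -> E29 -> E9 -> E20 -> E8 -> E15 -> E7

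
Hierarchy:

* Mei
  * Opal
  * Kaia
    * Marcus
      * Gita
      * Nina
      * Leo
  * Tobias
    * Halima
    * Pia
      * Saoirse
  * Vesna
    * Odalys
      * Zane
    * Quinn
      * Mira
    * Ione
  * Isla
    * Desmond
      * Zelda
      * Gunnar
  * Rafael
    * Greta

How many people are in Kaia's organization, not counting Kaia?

4

Kaia directly manages Marcus. Under Marcus: Leo, Nina, Gita (3). That's 4 in total.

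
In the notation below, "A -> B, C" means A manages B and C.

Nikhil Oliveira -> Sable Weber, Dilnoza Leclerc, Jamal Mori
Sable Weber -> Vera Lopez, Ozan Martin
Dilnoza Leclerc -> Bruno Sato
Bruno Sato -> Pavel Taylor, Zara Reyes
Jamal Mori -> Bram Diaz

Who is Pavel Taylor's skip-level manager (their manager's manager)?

Pavel Taylor reports to Bruno Sato, and Bruno Sato reports to Dilnoza Leclerc. So Pavel Taylor's skip-level manager is Dilnoza Leclerc.

Dilnoza Leclerc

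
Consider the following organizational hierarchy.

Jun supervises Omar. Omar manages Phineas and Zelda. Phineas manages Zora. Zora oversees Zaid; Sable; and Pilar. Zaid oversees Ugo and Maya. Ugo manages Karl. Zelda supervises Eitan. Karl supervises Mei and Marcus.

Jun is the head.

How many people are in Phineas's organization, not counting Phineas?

9

Phineas directly manages Zora. Under Zora: Pilar, Sable, Zaid, Maya, Ugo, Karl, Marcus, Mei (8). That's 9 in total.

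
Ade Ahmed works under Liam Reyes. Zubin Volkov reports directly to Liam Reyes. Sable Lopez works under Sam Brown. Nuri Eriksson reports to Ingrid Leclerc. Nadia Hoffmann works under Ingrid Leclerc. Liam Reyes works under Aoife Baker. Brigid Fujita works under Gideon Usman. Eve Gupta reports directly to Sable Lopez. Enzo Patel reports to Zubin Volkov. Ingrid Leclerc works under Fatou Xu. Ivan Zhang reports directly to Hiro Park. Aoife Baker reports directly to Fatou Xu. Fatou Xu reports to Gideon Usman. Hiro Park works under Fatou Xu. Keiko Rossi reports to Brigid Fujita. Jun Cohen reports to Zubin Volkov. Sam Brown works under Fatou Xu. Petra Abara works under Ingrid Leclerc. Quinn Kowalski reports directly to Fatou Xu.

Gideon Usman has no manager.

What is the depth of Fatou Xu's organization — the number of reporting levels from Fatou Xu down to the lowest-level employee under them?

The longest chain under Fatou Xu runs Fatou Xu → Aoife Baker → Liam Reyes → Zubin Volkov → Jun Cohen, which is 4 levels below Fatou Xu.

4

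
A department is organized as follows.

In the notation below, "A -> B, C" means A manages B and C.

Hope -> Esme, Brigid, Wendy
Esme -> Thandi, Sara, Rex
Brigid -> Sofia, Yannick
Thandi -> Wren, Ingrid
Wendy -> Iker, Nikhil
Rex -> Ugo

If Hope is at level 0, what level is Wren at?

Chain from Wren up to Hope: Wren → Thandi → Esme → Hope. That is 3 steps up, so Wren is 3 levels below Hope.

3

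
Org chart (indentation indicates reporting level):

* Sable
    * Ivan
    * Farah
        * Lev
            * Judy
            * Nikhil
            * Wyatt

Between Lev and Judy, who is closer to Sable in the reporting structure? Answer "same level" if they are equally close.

Lev is 2 levels below Sable; Judy is 3. Lev is higher.

Lev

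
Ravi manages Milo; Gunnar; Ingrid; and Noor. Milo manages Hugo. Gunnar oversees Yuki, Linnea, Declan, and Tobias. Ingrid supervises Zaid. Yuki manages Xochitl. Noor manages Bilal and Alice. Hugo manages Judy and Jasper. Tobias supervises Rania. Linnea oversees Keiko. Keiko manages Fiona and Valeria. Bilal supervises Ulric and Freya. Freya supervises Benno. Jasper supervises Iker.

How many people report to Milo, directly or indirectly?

Milo directly manages Hugo. Under Hugo: Jasper, Iker, Judy (3). That's 4 in total.

4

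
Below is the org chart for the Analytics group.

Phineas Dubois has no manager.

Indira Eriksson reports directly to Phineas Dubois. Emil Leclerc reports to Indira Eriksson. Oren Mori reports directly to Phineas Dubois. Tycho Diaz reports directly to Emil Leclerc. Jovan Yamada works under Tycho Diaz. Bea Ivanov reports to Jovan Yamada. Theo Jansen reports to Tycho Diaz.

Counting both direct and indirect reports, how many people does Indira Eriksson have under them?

Indira Eriksson directly manages Emil Leclerc. Under Emil Leclerc: Tycho Diaz, Theo Jansen, Jovan Yamada, Bea Ivanov (4). That's 5 in total.

5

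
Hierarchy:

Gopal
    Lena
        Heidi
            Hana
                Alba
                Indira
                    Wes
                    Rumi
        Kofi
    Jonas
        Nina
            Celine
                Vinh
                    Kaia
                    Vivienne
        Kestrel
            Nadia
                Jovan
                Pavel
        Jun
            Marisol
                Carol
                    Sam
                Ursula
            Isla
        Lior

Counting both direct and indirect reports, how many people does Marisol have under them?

Marisol directly manages Carol, Ursula. Under Carol: Sam (1). Ursula has no reports. So Marisol's organization is 2 direct reports plus everyone under them: 2 + 1 = 3.

3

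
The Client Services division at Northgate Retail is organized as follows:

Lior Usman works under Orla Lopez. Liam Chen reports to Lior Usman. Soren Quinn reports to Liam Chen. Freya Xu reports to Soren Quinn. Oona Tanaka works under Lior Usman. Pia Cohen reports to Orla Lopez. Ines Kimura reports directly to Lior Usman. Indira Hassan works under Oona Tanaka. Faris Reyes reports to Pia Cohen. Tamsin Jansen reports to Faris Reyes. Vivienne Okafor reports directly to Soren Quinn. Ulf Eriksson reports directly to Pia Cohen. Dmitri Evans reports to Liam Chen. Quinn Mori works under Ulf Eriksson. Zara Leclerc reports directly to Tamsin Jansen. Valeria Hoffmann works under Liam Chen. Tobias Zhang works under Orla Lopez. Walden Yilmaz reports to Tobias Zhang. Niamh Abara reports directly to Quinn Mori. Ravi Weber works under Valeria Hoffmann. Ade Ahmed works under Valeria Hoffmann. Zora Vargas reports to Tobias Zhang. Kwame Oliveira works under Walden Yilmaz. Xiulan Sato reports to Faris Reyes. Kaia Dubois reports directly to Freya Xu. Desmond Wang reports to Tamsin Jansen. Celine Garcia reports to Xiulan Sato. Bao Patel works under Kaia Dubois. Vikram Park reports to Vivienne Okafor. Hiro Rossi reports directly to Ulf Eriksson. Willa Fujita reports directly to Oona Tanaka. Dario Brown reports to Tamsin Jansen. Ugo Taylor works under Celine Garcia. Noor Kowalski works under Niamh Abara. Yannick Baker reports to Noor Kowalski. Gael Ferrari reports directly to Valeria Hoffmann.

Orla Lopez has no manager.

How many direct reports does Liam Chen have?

Liam Chen directly manages Soren Quinn, Dmitri Evans, Valeria Hoffmann. That is 3 direct reports.

3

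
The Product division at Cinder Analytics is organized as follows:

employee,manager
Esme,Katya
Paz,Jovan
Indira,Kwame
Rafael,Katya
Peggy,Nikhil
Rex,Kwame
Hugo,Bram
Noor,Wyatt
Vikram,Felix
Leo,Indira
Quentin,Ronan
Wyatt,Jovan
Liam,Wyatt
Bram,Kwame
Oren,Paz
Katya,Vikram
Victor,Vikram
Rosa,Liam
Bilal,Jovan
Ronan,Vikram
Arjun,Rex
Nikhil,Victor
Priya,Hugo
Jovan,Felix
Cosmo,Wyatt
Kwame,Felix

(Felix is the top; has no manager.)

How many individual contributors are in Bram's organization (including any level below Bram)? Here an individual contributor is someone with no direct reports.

The only person in Bram's organization with no one reporting to them is Priya. That is 1.

1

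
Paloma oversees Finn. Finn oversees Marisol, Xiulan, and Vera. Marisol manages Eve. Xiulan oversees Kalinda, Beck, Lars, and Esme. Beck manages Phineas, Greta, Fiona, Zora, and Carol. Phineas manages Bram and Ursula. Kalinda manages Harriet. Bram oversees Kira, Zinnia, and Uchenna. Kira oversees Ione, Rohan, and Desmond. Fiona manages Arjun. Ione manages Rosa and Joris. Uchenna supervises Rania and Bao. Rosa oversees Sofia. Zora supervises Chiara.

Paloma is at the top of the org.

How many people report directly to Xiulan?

Xiulan directly manages Beck, Kalinda, Esme, Lars. That is 4 direct reports.

4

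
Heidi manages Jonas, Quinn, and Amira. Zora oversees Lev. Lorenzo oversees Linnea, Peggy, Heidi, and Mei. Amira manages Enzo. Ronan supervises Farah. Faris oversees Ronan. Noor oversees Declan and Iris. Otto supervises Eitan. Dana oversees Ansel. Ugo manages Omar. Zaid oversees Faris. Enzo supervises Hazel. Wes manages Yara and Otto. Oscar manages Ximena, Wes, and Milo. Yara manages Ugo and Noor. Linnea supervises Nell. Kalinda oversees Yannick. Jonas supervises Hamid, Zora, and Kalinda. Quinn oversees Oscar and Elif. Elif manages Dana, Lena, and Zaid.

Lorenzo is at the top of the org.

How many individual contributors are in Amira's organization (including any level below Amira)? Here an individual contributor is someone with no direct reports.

The only person in Amira's organization with no one reporting to them is Hazel. That is 1.

1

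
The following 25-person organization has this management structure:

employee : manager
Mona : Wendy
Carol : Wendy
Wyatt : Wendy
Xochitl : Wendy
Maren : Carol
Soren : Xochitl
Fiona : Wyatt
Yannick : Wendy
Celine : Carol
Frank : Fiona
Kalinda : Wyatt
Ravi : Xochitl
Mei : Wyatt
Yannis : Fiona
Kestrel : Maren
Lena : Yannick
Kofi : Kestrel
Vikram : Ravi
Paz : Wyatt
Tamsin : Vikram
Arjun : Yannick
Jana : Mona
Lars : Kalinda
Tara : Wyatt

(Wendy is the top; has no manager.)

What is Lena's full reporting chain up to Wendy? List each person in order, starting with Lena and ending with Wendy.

Lena -> Yannick -> Wendy

Lena reports to Yannick. Yannick reports to Wendy. Wendy is at the top.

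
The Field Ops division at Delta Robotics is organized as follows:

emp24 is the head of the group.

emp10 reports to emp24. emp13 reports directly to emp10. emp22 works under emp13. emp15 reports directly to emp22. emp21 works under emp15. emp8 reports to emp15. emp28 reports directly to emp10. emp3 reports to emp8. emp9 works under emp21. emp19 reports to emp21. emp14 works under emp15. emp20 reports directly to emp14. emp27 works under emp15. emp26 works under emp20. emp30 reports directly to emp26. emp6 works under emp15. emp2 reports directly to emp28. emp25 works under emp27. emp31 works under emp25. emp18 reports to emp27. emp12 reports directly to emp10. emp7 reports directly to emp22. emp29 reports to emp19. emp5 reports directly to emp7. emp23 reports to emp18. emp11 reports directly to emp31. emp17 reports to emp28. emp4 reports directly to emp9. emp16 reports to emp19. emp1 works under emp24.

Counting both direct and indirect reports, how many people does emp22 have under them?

emp22 directly manages emp15, emp7. Under emp15: emp6, emp27, emp18, emp23, emp25, emp31, emp11, emp14, emp20, emp26, emp30, emp8, emp3, emp21, emp19, emp16, emp29, emp9, emp4 (19). Under emp7: emp5 (1). So emp22's organization is 2 direct reports plus everyone under them: 20 + 2 = 22.

22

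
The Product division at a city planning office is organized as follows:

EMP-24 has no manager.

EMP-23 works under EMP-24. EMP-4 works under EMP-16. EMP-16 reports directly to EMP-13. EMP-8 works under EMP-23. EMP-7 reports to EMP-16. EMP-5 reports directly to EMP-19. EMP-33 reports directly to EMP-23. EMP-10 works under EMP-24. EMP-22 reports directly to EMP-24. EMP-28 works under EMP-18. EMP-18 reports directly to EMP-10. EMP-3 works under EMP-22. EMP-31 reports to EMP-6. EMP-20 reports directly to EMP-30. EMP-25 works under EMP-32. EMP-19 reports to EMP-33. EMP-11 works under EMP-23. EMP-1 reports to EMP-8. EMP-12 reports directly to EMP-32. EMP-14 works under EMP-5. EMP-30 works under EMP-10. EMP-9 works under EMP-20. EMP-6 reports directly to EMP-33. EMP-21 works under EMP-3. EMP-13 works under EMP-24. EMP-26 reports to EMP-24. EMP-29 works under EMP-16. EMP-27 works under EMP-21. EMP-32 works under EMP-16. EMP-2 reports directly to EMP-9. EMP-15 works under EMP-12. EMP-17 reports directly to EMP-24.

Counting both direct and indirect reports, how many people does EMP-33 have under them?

5

EMP-33 directly manages EMP-19, EMP-6. Under EMP-19: EMP-5, EMP-14 (2). Under EMP-6: EMP-31 (1). So EMP-33's organization is 2 direct reports plus everyone under them: 3 + 2 = 5.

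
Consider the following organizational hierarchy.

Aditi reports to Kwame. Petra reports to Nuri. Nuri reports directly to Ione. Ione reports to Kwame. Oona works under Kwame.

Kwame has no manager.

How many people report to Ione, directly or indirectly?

2

Ione directly manages Nuri. Under Nuri: Petra (1). That's 2 in total.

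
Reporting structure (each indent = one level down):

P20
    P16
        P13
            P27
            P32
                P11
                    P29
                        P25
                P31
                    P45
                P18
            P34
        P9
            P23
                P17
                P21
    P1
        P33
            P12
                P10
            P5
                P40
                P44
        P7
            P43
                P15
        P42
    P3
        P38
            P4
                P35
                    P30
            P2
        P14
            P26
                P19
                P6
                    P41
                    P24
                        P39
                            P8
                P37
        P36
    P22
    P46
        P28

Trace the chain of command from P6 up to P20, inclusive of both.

P6 -> P26 -> P14 -> P3 -> P20

P6 reports to P26. P26 reports to P14. P14 reports to P3. P3 reports to P20. P20 is at the top.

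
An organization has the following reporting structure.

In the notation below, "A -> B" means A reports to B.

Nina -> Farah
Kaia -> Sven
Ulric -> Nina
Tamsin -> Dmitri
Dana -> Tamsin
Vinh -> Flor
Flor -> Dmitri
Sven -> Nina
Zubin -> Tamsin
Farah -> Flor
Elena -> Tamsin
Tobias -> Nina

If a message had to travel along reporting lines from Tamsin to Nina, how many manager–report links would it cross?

4

Tamsin is 1 level below Dmitri, and Nina is 3 levels below Dmitri (their lowest common manager). The shortest path runs up from Tamsin to Dmitri and back down to Nina: 1 + 3 = 4 links.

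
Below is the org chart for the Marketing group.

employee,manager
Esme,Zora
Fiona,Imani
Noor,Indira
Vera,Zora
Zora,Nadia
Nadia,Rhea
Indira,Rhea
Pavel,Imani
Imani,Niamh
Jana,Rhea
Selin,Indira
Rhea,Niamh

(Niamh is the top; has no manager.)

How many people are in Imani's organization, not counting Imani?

Imani directly manages Pavel, Fiona. Pavel has no reports. Fiona has no reports. So Imani's organization is 2 direct reports plus everyone under them: 1 + 1 = 2.

2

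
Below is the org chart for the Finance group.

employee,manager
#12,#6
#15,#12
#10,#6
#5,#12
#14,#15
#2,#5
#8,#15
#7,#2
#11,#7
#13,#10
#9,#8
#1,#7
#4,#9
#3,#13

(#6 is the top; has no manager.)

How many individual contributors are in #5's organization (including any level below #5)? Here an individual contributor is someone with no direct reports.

The people in #5's organization with no one reporting to them are #1, #11. That is 2.

2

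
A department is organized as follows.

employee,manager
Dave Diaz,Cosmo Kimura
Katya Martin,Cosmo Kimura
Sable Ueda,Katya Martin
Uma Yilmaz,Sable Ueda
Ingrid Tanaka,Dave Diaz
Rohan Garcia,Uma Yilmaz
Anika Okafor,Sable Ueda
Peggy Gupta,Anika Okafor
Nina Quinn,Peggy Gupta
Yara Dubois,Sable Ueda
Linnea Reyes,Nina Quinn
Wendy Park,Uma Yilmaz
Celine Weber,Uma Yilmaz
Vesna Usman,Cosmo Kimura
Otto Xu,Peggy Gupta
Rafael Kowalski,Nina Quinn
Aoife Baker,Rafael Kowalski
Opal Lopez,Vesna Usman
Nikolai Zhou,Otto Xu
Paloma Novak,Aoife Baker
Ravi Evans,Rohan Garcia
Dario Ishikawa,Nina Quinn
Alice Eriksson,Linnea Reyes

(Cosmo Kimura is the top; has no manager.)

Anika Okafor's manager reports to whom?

Anika Okafor reports to Sable Ueda, and Sable Ueda reports to Katya Martin. So Anika Okafor's skip-level manager is Katya Martin.

Katya Martin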